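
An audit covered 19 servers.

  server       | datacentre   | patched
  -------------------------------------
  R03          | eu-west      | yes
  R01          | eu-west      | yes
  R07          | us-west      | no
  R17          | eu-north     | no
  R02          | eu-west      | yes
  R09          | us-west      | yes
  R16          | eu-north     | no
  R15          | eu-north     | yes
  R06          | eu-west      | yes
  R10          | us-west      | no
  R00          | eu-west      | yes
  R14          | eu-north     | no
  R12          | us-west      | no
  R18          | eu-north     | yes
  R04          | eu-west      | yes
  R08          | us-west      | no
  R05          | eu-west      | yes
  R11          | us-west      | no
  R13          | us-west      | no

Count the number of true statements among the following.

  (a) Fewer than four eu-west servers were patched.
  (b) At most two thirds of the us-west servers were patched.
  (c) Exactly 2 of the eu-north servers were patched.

2

(a) eu-west: |A| = 7, |A ∩ B| = 7; needs |A ∩ B| < 4 — false.
(b) us-west: |A| = 7, |A ∩ B| = 1; needs |A ∩ B| / |A| ≤ 2/3 — true.
(c) eu-north: |A| = 5, |A ∩ B| = 2; needs |A ∩ B| = 2 — true.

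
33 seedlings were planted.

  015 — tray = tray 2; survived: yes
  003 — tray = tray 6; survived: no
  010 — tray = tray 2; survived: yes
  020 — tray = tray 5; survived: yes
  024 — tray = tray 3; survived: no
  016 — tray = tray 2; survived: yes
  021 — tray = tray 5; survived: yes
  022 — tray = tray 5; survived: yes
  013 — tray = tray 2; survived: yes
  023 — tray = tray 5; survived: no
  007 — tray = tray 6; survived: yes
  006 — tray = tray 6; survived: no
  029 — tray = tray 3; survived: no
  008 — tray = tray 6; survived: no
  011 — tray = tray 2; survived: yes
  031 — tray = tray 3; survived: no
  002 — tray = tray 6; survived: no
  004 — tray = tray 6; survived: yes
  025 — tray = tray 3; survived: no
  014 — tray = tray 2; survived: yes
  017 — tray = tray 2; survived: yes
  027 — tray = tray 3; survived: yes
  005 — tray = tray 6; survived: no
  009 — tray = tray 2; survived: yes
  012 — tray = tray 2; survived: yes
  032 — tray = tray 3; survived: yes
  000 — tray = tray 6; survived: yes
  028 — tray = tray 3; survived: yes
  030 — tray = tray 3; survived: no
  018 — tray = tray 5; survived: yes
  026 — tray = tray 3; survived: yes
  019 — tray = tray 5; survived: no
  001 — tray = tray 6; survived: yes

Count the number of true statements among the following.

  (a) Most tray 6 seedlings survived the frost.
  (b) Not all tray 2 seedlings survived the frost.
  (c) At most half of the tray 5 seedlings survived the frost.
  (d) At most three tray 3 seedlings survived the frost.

(a) tray 6: |A| = 9, |A ∩ B| = 4; needs |A ∩ B| > |A ∖ B| — false.
(b) tray 2: |A| = 9, |A ∩ B| = 9; needs A ⊄ B (|A ∖ B| ≥ 1) — false.
(c) tray 5: |A| = 6, |A ∩ B| = 4; needs |A ∩ B| ≤ |A ∖ B| — false.
(d) tray 3: |A| = 9, |A ∩ B| = 4; needs |A ∩ B| ≤ 3 — false.

0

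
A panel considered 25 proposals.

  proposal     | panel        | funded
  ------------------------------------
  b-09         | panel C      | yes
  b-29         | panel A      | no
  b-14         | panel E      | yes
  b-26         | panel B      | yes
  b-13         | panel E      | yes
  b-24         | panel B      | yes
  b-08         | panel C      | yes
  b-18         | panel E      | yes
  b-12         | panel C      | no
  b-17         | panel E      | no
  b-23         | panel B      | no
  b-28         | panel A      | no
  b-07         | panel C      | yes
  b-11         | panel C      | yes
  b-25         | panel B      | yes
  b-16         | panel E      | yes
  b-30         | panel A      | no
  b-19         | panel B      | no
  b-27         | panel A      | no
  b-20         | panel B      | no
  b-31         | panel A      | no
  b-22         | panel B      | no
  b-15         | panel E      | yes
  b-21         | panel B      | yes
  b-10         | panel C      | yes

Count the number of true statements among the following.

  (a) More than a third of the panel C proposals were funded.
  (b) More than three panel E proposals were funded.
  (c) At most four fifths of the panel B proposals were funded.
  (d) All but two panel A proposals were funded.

(a) panel C: |A| = 6, |A ∩ B| = 5; needs |A ∩ B| / |A| > 1/3 — true.
(b) panel E: |A| = 6, |A ∩ B| = 5; needs |A ∩ B| > 3 — true.
(c) panel B: |A| = 8, |A ∩ B| = 4; needs |A ∩ B| / |A| ≤ 4/5 — true.
(d) panel A: |A| = 5, |A ∩ B| = 0; needs |A ∖ B| = 2 — false.

3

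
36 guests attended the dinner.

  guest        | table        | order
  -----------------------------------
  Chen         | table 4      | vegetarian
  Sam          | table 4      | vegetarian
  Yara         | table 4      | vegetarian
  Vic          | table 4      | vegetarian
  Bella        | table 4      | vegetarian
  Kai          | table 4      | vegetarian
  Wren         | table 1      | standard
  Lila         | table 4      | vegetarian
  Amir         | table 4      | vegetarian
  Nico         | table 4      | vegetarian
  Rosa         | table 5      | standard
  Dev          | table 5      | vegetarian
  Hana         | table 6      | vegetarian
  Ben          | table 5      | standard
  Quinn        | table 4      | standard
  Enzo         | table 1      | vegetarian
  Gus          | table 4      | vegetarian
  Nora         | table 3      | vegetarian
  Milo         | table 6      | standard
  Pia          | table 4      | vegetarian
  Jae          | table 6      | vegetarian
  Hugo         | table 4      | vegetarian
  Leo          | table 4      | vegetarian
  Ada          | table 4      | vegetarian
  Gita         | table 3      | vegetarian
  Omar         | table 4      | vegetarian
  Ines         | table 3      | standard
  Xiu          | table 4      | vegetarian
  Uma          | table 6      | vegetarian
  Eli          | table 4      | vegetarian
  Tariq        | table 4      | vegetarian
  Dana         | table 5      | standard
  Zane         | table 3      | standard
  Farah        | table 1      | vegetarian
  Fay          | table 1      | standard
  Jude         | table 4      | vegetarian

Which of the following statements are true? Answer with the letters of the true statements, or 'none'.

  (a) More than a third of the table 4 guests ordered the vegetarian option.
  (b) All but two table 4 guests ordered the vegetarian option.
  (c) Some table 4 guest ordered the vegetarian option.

|A| = 20, |A ∩ B| = 19, |A ∖ B| = 1.
(a) |A ∩ B| / |A| > 1/3: holds.
(b) |A ∖ B| = 2: fails.
(c) A ∩ B ≠ ∅ (|A ∩ B| ≥ 1): holds.

(a), (c)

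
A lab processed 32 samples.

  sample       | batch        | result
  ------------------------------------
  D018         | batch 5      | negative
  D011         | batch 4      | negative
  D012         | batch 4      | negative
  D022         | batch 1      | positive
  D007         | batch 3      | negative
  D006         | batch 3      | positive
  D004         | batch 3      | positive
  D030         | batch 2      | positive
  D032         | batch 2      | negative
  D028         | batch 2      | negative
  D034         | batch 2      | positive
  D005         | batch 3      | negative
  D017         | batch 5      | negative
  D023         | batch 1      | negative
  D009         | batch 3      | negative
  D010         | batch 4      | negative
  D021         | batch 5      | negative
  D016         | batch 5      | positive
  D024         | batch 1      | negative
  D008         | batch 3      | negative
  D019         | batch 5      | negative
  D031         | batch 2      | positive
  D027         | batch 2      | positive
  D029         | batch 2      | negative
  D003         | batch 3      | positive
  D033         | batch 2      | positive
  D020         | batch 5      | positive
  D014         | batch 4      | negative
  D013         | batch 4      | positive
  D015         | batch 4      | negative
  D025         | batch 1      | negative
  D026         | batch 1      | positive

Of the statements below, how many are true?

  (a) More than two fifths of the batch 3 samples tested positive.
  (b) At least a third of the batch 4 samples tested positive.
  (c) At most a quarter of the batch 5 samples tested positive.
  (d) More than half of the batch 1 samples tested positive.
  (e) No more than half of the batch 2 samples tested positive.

(a) batch 3: |A| = 7, |A ∩ B| = 3; needs |A ∩ B| / |A| > 2/5 — true.
(b) batch 4: |A| = 6, |A ∩ B| = 1; needs |A ∩ B| / |A| ≥ 1/3 — false.
(c) batch 5: |A| = 6, |A ∩ B| = 2; needs |A ∩ B| / |A| ≤ 1/4 — false.
(d) batch 1: |A| = 5, |A ∩ B| = 2; needs |A ∩ B| > |A ∖ B| — false.
(e) batch 2: |A| = 8, |A ∩ B| = 5; needs |A ∩ B| ≤ |A ∖ B| — false.

1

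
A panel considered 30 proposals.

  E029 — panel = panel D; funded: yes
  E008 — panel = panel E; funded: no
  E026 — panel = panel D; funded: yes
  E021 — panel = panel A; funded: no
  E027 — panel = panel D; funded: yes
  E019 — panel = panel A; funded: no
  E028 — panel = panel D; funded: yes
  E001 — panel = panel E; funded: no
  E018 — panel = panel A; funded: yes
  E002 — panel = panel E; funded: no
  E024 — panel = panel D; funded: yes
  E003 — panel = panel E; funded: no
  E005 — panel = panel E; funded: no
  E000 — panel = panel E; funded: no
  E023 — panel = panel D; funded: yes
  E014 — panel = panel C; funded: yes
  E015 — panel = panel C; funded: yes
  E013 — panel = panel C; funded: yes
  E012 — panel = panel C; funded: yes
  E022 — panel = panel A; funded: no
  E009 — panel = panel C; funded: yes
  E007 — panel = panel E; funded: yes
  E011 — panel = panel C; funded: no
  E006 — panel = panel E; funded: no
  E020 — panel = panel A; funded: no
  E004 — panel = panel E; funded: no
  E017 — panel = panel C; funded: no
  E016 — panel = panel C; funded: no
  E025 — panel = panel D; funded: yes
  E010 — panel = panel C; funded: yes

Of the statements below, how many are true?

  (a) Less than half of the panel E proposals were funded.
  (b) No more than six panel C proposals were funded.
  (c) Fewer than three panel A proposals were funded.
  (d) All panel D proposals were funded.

4

(a) panel E: |A| = 9, |A ∩ B| = 1; needs |A ∩ B| < |A ∖ B| — true.
(b) panel C: |A| = 9, |A ∩ B| = 6; needs |A ∩ B| ≤ 6 — true.
(c) panel A: |A| = 5, |A ∩ B| = 1; needs |A ∩ B| < 3 — true.
(d) panel D: |A| = 7, |A ∩ B| = 7; needs A ⊆ B, i.e. every element of A is in B (|A ∖ B| = 0) — true.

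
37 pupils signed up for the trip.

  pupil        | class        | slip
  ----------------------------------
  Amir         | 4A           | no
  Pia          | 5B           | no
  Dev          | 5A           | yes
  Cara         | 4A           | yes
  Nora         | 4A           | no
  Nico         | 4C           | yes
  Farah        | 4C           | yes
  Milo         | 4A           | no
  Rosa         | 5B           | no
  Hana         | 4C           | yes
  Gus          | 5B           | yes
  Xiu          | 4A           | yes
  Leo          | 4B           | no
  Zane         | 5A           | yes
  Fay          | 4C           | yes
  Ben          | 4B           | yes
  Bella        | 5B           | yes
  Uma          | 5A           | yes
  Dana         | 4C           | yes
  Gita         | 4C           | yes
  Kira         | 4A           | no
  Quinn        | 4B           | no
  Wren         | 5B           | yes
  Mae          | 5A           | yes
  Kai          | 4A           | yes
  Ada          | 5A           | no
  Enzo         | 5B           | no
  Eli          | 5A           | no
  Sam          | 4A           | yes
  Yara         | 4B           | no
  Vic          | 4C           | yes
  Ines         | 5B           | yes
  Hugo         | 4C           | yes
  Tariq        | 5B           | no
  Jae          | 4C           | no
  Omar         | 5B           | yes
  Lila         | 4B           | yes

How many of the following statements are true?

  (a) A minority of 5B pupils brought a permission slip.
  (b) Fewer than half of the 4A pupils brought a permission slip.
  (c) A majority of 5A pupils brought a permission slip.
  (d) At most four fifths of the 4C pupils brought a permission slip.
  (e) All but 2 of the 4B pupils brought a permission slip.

1

(a) 5B: |A| = 9, |A ∩ B| = 5; needs |A ∩ B| < |A ∖ B| — false.
(b) 4A: |A| = 8, |A ∩ B| = 4; needs |A ∩ B| < |A ∖ B| — false.
(c) 5A: |A| = 6, |A ∩ B| = 4; needs |A ∩ B| > |A ∖ B| — true.
(d) 4C: |A| = 9, |A ∩ B| = 8; needs |A ∩ B| / |A| ≤ 4/5 — false.
(e) 4B: |A| = 5, |A ∩ B| = 2; needs |A ∖ B| = 2 — false.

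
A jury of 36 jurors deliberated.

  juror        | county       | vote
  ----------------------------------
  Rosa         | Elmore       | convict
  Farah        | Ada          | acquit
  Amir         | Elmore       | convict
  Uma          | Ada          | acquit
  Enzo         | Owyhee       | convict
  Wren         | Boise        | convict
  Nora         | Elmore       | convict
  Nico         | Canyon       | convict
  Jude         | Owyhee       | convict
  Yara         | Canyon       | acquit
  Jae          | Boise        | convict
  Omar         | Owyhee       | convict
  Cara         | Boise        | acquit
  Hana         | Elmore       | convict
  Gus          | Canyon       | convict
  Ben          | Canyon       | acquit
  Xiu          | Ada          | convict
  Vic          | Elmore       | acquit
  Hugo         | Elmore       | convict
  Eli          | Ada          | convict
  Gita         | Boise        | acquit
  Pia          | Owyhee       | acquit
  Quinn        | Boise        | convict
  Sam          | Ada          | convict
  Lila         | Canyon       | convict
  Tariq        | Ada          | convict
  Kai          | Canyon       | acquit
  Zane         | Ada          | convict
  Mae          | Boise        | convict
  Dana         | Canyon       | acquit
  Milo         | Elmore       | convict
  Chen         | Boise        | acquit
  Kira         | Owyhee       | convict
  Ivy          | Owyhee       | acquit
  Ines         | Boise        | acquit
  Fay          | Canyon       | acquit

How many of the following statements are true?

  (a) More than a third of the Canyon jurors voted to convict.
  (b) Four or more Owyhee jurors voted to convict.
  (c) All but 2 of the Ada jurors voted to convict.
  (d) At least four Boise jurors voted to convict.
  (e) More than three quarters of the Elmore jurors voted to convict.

5

(a) Canyon: |A| = 8, |A ∩ B| = 3; needs |A ∩ B| / |A| > 1/3 — true.
(b) Owyhee: |A| = 6, |A ∩ B| = 4; needs |A ∩ B| ≥ 4 — true.
(c) Ada: |A| = 7, |A ∩ B| = 5; needs |A ∖ B| = 2 — true.
(d) Boise: |A| = 8, |A ∩ B| = 4; needs |A ∩ B| ≥ 4 — true.
(e) Elmore: |A| = 7, |A ∩ B| = 6; needs |A ∩ B| / |A| > 3/4 — true.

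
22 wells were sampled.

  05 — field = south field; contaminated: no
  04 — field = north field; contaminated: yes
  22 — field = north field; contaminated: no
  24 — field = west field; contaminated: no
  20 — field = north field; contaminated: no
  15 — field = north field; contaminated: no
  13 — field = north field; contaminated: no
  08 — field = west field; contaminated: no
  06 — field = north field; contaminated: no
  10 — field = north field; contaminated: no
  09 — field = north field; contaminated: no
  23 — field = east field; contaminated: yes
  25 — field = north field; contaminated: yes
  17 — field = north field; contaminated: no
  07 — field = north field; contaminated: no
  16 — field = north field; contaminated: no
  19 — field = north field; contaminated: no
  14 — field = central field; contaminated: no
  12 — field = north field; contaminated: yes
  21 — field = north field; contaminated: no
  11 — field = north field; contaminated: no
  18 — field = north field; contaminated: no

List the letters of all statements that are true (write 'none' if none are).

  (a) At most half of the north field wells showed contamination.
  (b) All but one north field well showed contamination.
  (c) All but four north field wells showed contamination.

(a)

|A| = 17, |A ∩ B| = 3, |A ∖ B| = 14.
(a) |A ∩ B| ≤ |A ∖ B|: holds.
(b) |A ∖ B| = 1: fails.
(c) |A ∖ B| = 4: fails.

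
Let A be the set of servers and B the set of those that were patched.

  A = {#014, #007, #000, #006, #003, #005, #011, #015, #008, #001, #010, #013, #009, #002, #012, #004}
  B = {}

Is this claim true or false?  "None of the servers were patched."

The determiner here denotes the relation: A ∩ B = ∅ (|A ∩ B| = 0).
|A| = 16, |A ∩ B| = 0, |A ∖ B| = 16.
So the statement is true.

True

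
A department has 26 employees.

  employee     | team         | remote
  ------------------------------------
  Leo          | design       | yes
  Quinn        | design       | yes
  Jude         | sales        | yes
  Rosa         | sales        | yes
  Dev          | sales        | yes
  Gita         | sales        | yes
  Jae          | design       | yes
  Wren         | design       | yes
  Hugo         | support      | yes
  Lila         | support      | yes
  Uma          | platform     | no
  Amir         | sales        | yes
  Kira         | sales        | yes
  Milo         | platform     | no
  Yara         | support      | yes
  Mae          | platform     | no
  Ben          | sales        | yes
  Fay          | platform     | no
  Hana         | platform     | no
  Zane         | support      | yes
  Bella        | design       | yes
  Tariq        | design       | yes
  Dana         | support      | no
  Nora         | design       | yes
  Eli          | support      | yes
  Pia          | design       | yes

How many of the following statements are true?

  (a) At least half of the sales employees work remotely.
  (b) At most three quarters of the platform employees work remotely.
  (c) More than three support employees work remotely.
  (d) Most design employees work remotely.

4

(a) sales: |A| = 7, |A ∩ B| = 7; needs |A ∩ B| ≥ |A ∖ B| — true.
(b) platform: |A| = 5, |A ∩ B| = 0; needs |A ∩ B| / |A| ≤ 3/4 — true.
(c) support: |A| = 6, |A ∩ B| = 5; needs |A ∩ B| > 3 — true.
(d) design: |A| = 8, |A ∩ B| = 8; needs |A ∩ B| > |A ∖ B| — true.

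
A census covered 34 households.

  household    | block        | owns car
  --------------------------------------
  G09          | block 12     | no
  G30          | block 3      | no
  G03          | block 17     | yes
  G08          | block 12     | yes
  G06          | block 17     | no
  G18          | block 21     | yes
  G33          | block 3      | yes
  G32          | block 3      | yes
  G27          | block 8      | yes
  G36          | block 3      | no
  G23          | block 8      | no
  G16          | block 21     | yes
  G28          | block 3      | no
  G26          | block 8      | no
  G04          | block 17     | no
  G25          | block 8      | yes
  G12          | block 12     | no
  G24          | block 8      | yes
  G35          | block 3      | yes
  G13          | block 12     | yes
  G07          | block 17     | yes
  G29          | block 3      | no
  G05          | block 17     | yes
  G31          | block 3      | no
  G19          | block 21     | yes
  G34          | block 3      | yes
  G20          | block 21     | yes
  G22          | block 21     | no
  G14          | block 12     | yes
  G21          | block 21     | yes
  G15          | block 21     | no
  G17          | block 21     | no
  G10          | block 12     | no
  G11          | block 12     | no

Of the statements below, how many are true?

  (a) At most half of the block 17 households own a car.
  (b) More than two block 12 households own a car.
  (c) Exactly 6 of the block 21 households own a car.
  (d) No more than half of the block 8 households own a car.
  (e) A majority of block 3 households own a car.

(a) block 17: |A| = 5, |A ∩ B| = 3; needs |A ∩ B| ≤ |A ∖ B| — false.
(b) block 12: |A| = 7, |A ∩ B| = 3; needs |A ∩ B| > 2 — true.
(c) block 21: |A| = 8, |A ∩ B| = 5; needs |A ∩ B| = 6 — false.
(d) block 8: |A| = 5, |A ∩ B| = 3; needs |A ∩ B| ≤ |A ∖ B| — false.
(e) block 3: |A| = 9, |A ∩ B| = 4; needs |A ∩ B| > |A ∖ B| — false.

1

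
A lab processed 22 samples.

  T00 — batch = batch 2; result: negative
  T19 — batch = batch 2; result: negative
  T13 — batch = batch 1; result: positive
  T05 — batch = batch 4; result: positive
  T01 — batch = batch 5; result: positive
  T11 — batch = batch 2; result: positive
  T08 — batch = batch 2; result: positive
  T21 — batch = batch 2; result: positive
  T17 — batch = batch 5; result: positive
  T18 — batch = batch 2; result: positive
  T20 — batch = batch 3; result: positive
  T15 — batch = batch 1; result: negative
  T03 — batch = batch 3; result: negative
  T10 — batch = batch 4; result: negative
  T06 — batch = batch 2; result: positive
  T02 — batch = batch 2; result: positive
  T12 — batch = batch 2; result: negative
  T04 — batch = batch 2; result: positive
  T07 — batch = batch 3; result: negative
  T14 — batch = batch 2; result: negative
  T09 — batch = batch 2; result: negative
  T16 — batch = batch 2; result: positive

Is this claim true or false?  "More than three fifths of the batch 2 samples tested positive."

The determiner here denotes the relation: |A ∩ B| / |A| > 3/5.
A (the restrictor) = {T00, T19, T11, T08, T21, T18, T06, T02, T12, T04, T14, T09, T16}, |A| = 13.
A ∩ B = {T11, T08, T21, T18, T06, T02, T04, T16}, so |A ∩ B| = 8.
A ∖ B = {T00, T19, T12, T14, T09}, so |A ∖ B| = 5.
|A ∩ B|/|A| = 8/13, so the statement is true.

True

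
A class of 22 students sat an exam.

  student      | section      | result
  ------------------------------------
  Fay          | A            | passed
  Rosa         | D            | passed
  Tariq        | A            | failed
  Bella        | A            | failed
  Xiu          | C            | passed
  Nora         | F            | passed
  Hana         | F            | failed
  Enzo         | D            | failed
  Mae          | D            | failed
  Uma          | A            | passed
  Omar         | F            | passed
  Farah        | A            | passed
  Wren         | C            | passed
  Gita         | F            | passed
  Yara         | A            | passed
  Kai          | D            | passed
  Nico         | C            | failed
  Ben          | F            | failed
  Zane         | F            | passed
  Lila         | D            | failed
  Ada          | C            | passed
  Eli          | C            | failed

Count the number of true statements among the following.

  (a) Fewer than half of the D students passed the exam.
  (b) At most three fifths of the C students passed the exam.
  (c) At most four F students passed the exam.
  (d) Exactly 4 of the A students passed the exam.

(a) D: |A| = 5, |A ∩ B| = 2; needs |A ∩ B| < |A ∖ B| — true.
(b) C: |A| = 5, |A ∩ B| = 3; needs |A ∩ B| / |A| ≤ 3/5 — true.
(c) F: |A| = 6, |A ∩ B| = 4; needs |A ∩ B| ≤ 4 — true.
(d) A: |A| = 6, |A ∩ B| = 4; needs |A ∩ B| = 4 — true.

4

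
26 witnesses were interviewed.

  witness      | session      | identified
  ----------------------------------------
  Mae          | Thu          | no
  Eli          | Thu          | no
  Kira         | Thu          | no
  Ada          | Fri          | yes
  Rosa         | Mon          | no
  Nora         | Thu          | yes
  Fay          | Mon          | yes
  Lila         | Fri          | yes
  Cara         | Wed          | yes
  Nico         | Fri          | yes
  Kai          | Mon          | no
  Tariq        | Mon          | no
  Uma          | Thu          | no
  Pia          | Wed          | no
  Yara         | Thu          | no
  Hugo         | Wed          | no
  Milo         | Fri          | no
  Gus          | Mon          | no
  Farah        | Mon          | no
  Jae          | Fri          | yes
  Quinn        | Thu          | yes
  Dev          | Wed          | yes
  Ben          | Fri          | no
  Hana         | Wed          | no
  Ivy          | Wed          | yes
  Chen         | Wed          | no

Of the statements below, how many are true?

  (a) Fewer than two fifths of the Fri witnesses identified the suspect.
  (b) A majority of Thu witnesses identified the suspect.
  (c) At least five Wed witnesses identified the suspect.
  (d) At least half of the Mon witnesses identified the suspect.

(a) Fri: |A| = 6, |A ∩ B| = 4; needs |A ∩ B| / |A| < 2/5 — false.
(b) Thu: |A| = 7, |A ∩ B| = 2; needs |A ∩ B| > |A ∖ B| — false.
(c) Wed: |A| = 7, |A ∩ B| = 3; needs |A ∩ B| ≥ 5 — false.
(d) Mon: |A| = 6, |A ∩ B| = 1; needs |A ∩ B| ≥ |A ∖ B| — false.

0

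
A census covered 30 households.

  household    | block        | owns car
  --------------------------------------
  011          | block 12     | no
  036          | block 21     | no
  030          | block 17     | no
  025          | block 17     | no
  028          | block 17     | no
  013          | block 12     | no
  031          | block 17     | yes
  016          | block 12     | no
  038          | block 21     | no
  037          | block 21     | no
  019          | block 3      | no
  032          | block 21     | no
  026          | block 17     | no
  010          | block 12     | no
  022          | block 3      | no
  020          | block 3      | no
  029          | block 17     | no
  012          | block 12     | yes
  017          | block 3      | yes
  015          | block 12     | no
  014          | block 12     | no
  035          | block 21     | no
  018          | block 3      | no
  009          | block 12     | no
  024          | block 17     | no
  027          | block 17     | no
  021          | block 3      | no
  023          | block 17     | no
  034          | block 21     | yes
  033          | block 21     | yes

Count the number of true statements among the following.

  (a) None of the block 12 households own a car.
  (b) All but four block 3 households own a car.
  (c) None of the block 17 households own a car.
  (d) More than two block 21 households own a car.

(a) block 12: |A| = 8, |A ∩ B| = 1; needs A ∩ B = ∅ (|A ∩ B| = 0) — false.
(b) block 3: |A| = 6, |A ∩ B| = 1; needs |A ∖ B| = 4 — false.
(c) block 17: |A| = 9, |A ∩ B| = 1; needs A ∩ B = ∅ (|A ∩ B| = 0) — false.
(d) block 21: |A| = 7, |A ∩ B| = 2; needs |A ∩ B| > 2 — false.

0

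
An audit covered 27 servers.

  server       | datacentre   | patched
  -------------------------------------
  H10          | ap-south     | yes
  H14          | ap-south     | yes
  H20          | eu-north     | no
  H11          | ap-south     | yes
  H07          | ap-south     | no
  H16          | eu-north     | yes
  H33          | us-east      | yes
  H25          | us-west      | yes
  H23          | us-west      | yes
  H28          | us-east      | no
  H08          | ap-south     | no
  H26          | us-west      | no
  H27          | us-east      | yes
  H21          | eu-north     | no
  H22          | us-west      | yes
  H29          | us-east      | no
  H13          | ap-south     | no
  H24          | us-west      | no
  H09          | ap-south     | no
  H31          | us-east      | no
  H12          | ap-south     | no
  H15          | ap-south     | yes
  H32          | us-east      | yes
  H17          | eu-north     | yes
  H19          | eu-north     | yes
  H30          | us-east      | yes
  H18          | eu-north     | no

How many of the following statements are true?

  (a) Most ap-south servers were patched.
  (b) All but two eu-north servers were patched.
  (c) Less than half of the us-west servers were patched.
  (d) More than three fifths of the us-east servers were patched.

(a) ap-south: |A| = 9, |A ∩ B| = 4; needs |A ∩ B| > |A ∖ B| — false.
(b) eu-north: |A| = 6, |A ∩ B| = 3; needs |A ∖ B| = 2 — false.
(c) us-west: |A| = 5, |A ∩ B| = 3; needs |A ∩ B| < |A ∖ B| — false.
(d) us-east: |A| = 7, |A ∩ B| = 4; needs |A ∩ B| / |A| > 3/5 — false.

0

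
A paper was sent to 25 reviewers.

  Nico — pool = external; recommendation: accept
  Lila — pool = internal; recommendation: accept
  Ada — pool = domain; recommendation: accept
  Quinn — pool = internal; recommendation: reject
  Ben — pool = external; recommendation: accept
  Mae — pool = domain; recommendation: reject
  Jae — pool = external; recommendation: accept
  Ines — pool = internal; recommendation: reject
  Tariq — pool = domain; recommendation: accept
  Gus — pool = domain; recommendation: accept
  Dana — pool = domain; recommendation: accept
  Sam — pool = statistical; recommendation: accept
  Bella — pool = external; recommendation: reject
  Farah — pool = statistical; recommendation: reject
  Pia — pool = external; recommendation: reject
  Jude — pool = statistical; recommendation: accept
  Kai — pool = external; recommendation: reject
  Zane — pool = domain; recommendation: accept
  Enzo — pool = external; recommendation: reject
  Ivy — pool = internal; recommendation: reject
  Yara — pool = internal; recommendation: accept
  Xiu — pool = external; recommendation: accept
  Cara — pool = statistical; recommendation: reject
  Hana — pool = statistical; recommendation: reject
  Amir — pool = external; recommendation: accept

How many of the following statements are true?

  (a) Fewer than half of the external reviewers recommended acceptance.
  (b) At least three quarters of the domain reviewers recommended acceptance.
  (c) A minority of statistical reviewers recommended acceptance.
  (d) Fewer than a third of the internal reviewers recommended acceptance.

2

(a) external: |A| = 9, |A ∩ B| = 5; needs |A ∩ B| < |A ∖ B| — false.
(b) domain: |A| = 6, |A ∩ B| = 5; needs |A ∩ B| / |A| ≥ 3/4 — true.
(c) statistical: |A| = 5, |A ∩ B| = 2; needs |A ∩ B| < |A ∖ B| — true.
(d) internal: |A| = 5, |A ∩ B| = 2; needs |A ∩ B| / |A| < 1/3 — false.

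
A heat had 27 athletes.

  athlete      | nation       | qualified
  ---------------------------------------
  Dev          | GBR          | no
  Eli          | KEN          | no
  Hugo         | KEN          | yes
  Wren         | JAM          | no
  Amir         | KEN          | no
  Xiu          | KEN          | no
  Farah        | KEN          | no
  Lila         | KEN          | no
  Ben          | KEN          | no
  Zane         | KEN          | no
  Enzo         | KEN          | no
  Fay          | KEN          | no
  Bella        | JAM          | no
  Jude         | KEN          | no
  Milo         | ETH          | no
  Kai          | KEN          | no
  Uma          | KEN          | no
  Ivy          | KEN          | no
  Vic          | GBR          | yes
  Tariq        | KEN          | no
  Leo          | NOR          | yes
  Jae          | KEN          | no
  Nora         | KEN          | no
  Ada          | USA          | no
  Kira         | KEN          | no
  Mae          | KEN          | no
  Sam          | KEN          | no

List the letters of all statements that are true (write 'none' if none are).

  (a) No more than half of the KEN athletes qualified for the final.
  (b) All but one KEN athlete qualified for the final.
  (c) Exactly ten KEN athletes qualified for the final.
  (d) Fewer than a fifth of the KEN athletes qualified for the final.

|A| = 20, |A ∩ B| = 1, |A ∖ B| = 19.
(a) |A ∩ B| ≤ |A ∖ B|: holds.
(b) |A ∖ B| = 1: fails.
(c) |A ∩ B| = 10: fails.
(d) |A ∩ B| / |A| < 1/5: holds.

(a), (d)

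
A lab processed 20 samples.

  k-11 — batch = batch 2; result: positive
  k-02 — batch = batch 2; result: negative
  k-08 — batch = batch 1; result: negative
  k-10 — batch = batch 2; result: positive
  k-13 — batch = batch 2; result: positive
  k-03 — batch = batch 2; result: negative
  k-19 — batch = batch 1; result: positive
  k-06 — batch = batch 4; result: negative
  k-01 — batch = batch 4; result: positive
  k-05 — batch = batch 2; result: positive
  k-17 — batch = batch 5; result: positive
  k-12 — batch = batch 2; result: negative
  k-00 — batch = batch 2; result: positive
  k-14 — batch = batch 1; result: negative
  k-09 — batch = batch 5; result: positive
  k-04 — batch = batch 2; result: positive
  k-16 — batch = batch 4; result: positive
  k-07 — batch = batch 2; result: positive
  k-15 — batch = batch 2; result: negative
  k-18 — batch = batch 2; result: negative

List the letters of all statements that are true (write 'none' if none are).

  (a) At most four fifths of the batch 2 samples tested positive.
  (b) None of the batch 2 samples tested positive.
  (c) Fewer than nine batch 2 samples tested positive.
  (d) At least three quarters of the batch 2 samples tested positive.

|A| = 12, |A ∩ B| = 7, |A ∖ B| = 5.
(a) |A ∩ B| / |A| ≤ 4/5: holds.
(b) A ∩ B = ∅ (|A ∩ B| = 0): fails.
(c) |A ∩ B| < 9: holds.
(d) |A ∩ B| / |A| ≥ 3/4: fails.

(a), (c)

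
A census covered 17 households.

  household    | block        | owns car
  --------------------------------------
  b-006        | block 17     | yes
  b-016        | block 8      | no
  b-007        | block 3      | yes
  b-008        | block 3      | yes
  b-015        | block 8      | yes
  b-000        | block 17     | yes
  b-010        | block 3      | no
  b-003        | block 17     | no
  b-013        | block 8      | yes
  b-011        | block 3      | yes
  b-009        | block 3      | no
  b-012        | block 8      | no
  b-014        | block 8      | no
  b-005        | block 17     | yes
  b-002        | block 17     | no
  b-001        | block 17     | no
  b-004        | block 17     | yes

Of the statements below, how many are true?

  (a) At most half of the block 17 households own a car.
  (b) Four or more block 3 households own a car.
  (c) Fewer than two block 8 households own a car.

(a) block 17: |A| = 7, |A ∩ B| = 4; needs |A ∩ B| ≤ |A ∖ B| — false.
(b) block 3: |A| = 5, |A ∩ B| = 3; needs |A ∩ B| ≥ 4 — false.
(c) block 8: |A| = 5, |A ∩ B| = 2; needs |A ∩ B| < 2 — false.

0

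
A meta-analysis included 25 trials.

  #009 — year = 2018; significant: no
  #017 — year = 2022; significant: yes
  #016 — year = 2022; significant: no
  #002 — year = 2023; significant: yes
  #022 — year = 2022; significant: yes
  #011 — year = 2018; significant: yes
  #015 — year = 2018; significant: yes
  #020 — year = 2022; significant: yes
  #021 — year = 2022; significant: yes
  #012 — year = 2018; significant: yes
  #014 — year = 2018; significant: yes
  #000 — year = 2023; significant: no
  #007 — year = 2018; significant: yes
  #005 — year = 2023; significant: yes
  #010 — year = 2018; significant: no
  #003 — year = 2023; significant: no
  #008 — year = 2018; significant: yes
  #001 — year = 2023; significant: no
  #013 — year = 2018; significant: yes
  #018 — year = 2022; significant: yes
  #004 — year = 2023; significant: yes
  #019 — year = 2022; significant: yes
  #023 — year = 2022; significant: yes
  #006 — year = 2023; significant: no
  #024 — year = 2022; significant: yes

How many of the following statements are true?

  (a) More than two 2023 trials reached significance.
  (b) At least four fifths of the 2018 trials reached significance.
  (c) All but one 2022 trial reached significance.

(a) 2023: |A| = 7, |A ∩ B| = 3; needs |A ∩ B| > 2 — true.
(b) 2018: |A| = 9, |A ∩ B| = 7; needs |A ∩ B| / |A| ≥ 4/5 — false.
(c) 2022: |A| = 9, |A ∩ B| = 8; needs |A ∖ B| = 1 — true.

2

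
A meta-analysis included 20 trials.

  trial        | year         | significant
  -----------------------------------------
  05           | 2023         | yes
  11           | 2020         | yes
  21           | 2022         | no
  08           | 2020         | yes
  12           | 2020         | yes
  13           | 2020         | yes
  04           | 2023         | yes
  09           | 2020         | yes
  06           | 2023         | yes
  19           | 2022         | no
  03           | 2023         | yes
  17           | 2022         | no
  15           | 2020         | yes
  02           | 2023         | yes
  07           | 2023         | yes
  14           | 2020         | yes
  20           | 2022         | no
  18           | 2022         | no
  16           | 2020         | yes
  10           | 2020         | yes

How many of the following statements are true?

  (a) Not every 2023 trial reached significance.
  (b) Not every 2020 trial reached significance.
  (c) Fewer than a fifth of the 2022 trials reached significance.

(a) 2023: |A| = 6, |A ∩ B| = 6; needs A ⊄ B (|A ∖ B| ≥ 1) — false.
(b) 2020: |A| = 9, |A ∩ B| = 9; needs A ⊄ B (|A ∖ B| ≥ 1) — false.
(c) 2022: |A| = 5, |A ∩ B| = 0; needs |A ∩ B| / |A| < 1/5 — true.

1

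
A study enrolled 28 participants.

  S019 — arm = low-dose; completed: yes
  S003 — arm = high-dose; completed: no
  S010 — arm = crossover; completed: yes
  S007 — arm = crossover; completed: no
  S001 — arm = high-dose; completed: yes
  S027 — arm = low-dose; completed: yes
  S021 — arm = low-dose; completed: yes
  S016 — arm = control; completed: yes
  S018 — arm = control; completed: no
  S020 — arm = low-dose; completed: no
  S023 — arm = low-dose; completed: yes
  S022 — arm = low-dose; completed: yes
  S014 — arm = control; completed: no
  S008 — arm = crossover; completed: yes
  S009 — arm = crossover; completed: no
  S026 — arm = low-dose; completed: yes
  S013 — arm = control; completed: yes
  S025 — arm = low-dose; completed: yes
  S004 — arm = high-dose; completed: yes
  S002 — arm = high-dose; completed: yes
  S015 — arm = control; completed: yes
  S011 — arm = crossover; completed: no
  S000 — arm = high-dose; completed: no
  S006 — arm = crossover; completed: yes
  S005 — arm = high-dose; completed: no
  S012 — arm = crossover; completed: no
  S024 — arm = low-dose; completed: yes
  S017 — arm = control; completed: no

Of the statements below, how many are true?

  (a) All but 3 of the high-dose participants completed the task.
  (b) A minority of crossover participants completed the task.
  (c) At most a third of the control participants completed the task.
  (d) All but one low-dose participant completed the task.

3

(a) high-dose: |A| = 6, |A ∩ B| = 3; needs |A ∖ B| = 3 — true.
(b) crossover: |A| = 7, |A ∩ B| = 3; needs |A ∩ B| < |A ∖ B| — true.
(c) control: |A| = 6, |A ∩ B| = 3; needs |A ∩ B| / |A| ≤ 1/3 — false.
(d) low-dose: |A| = 9, |A ∩ B| = 8; needs |A ∖ B| = 1 — true.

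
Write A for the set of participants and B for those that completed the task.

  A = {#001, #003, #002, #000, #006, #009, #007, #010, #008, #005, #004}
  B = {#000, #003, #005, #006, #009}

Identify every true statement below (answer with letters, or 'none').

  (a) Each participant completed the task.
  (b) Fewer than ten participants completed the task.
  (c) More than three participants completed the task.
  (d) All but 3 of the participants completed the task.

|A| = 11, |A ∩ B| = 5, |A ∖ B| = 6.
(a) A ⊆ B, i.e. every element of A is in B (|A ∖ B| = 0): fails.
(b) |A ∩ B| < 10: holds.
(c) |A ∩ B| > 3: holds.
(d) |A ∖ B| = 3: fails.

(b), (c)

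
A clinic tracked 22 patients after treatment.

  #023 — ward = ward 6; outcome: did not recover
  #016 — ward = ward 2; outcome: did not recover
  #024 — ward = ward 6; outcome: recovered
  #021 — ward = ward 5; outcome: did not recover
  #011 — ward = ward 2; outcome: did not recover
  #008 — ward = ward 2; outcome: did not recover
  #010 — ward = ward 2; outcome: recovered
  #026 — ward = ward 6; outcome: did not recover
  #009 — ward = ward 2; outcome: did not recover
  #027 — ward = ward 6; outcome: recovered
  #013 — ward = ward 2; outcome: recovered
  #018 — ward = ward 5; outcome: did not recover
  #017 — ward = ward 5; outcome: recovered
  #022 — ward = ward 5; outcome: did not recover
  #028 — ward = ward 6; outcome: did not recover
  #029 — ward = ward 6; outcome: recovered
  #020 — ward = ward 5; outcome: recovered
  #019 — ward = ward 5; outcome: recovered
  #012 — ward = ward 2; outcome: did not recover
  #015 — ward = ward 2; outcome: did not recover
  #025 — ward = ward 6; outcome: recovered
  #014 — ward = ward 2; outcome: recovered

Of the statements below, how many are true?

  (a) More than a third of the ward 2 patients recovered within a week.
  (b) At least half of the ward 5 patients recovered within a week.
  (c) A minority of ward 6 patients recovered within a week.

(a) ward 2: |A| = 9, |A ∩ B| = 3; needs |A ∩ B| / |A| > 1/3 — false.
(b) ward 5: |A| = 6, |A ∩ B| = 3; needs |A ∩ B| ≥ |A ∖ B| — true.
(c) ward 6: |A| = 7, |A ∩ B| = 4; needs |A ∩ B| < |A ∖ B| — false.

1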